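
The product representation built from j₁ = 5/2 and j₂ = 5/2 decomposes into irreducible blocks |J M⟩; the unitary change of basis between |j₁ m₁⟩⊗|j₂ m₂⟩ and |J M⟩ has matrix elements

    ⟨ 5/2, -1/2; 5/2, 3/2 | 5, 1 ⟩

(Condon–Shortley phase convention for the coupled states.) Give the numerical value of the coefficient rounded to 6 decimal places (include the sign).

+√(5/21) = +0.487950

√[11·0!5!5!/11! · 2!3!4!1!6!4!] = √(138240/7)
  +(−1)^0/∏(0,0,3,4,2,1)! = 1/288  (running 1/288)
⟨..|..⟩ = √(138240/7)·(1/288) = +0.487950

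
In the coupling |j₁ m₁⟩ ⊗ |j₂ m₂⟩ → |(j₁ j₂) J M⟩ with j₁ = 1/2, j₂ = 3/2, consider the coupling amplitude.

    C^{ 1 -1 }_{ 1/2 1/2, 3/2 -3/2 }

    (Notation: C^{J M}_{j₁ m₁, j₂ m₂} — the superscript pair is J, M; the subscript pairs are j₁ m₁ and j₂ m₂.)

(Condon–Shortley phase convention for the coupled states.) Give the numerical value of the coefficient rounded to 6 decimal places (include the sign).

+0.866025

√[3·1!0!2!/4! · 1!0!0!3!0!2!] = √(3)
  +(−1)^0/∏(0,1,0,0,0,2)! = 1/2  (running 1/2)
⟨..|..⟩ = √(3)·(1/2) = +0.866025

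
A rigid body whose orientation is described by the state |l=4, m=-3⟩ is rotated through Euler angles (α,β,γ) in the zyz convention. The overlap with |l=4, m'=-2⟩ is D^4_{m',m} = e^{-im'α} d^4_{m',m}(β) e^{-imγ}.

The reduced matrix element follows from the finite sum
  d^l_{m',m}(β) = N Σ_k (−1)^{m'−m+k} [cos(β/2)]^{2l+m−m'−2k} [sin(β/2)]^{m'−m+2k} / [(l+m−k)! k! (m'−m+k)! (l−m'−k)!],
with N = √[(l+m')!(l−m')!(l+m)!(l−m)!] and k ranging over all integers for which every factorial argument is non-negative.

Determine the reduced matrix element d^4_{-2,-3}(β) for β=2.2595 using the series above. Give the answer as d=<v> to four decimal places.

d^4_{-2,-3}(β=2.2595) via the finite sum:
With c≡cos(β/2)=0.426886 and s≡sin(β/2)=0.904305, N=[2·720·1·5040]^{1/2}=2693.993318
k∈{0,1} keeps every argument non-negative
  k=0: (−1)^1·2693.9933/(720)·0.4269^7·0.9043^1 = -0.008741
  k=1: (−1)^2·2693.9933/(240)·0.4269^5·0.9043^3 = +0.117677
d^4_{-2,-3}(2.2595) = -0.008741 +0.117677 = +0.108936

d=0.1089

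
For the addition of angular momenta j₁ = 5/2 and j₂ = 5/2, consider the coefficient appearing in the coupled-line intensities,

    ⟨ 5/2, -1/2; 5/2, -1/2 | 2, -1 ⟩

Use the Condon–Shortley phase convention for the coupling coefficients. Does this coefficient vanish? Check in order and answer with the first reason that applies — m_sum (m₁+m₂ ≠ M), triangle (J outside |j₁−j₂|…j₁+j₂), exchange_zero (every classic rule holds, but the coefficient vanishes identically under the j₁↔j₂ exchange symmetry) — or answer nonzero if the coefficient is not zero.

exchange_zero

m-sum: m₁+m₂ = -1/2+(-1/2) = -1, M = -1  ✓
triangle: |j₁−j₂| = 0 ≤ J = 2 ≤ j₁+j₂ = 5  ✓
exchange: j₁=j₂ and m₁=m₂, and (−1)^(j₁+j₂−J) = (−1)^3 = −1 forces ⟨j₁m₁;j₂m₂|JM⟩ = −⟨j₂m₂;j₁m₁|JM⟩ = −⟨j₁m₁;j₂m₂|JM⟩ ⇒ the coefficient vanishes identically
Racah sum check: Σ_k collapses to 0 ⇒ CG = 0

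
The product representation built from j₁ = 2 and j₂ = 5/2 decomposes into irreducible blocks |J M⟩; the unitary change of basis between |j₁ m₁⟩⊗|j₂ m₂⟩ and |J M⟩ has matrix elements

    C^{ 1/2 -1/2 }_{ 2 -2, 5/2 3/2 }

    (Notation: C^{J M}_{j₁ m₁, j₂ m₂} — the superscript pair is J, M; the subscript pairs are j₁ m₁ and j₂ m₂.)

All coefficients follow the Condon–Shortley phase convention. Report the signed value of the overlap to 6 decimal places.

triangle: 4!*0!*1!/6! = 24/720
(j±m)!: 0!*4!*4!*1!*0!*1! = 576
prefactor² = (2J+1)*Δ*N² = 192/5
  k=4: +1/(4!*0!*0!*0!*0!*1!) = 1/24
Σ = 1/24  ⇒  CG² = 192/5*(1/24)² = 1/15
CG = +√(1/15) = +0.258199

+0.258199  (= +√(1/15))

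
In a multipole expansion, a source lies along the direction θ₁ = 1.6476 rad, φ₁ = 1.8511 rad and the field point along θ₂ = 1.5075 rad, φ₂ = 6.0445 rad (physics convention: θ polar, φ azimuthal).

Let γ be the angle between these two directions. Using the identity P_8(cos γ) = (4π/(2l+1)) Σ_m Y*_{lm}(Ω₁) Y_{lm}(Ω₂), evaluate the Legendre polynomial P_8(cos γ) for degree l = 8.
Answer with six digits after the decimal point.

Summing Y*_{l m}(θ₁,φ₁)·Y_{l m}(θ₂,φ₂) over m ∈ [−8, 8]; prefactor 4π/(2·8+1) = 0.739198:
  m=-8: (-0.31325 + 0.39406j) × (-0.16853 + 0.47841j) = -0.13574 - 0.21627j  (running Σ = -0.13574 - 0.21627j)
  m=-7: (-0.14324 - 0.05910j) × (-0.01284 + 0.12795j) = 0.00940 - 0.01757j  (running Σ = -0.12633 - 0.23384j)
  m=-6: (-0.03736 + 0.33507j) × (-0.04833 - 0.34624j) = 0.11782 - 0.00326j  (running Σ = -0.00851 - 0.23710j)
  m=-5: (-0.17644 + 0.03016j) × (-0.05516 - 0.13918j) = 0.01393 + 0.02289j  (running Σ = 0.00542 - 0.21421j)
  m=-4: (0.12338 + 0.25569j) × (0.17394 + 0.24569j) = -0.04136 + 0.07479j  (running Σ = -0.03594 - 0.13942j)
  m=-3: (-0.14101 + 0.12616j) × (0.12001 + 0.10442j) = -0.03010 + 0.00042j  (running Σ = -0.06604 - 0.13900j)
  m=-2: (0.22015 + 0.13821j) × (-0.24832 - 0.12845j) = -0.03691 - 0.06260j  (running Σ = -0.10295 - 0.20160j)
  m=-1: (-0.05347 + 0.18574j) × (-0.15832 - 0.03852j) = 0.01562 - 0.02735j  (running Σ = -0.08733 - 0.22895j)
  m=0: (0.25279 + 0.00000j) × (0.27323 + 0.00000j) = 0.06907 + 0.00000j  (running Σ = -0.01826 - 0.22895j)
  m=1: (0.05347 + 0.18574j) × (0.15832 - 0.03852j) = 0.01562 + 0.02735j  (running Σ = -0.00264 - 0.20160j)
  m=2: (0.22015 - 0.13821j) × (-0.24832 + 0.12845j) = -0.03691 + 0.06260j  (running Σ = -0.03955 - 0.13900j)
  m=3: (0.14101 + 0.12616j) × (-0.12001 + 0.10442j) = -0.03010 - 0.00042j  (running Σ = -0.06965 - 0.13942j)
  m=4: (0.12338 - 0.25569j) × (0.17394 - 0.24569j) = -0.04136 - 0.07479j  (running Σ = -0.11101 - 0.21421j)
  m=5: (0.17644 + 0.03016j) × (0.05516 - 0.13918j) = 0.01393 - 0.02289j  (running Σ = -0.09708 - 0.23710j)
  m=6: (-0.03736 - 0.33507j) × (-0.04833 + 0.34624j) = 0.11782 + 0.00326j  (running Σ = 0.02074 - 0.23384j)
  m=7: (0.14324 - 0.05910j) × (0.01284 + 0.12795j) = 0.00940 + 0.01757j  (running Σ = 0.03014 - 0.21627j)
  m=8: (-0.31325 - 0.39406j) × (-0.16853 - 0.47841j) = -0.13574 + 0.21627j  (running Σ = -0.10559 + 0.00000j)
Total Σ_m = -0.10559 + 0.00000j. Multiply by 0.739198: -0.07805 + 0.00000j. P_8(cos γ) = -0.078052

-0.078052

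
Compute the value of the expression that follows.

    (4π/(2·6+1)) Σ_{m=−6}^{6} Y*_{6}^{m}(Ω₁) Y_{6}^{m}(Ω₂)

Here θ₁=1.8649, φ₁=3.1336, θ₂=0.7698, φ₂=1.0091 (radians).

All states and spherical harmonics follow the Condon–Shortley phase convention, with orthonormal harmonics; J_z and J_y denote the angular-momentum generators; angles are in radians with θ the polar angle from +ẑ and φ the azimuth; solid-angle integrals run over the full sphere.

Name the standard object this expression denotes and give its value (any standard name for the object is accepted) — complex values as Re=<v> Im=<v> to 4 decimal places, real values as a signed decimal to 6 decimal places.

Legendre polynomial (addition theorem), +0.257283

This sum is the spherical-harmonic addition theorem: it equals the Legendre polynomial P_l(cos γ) of the angle γ between the two directions.
Expand P_6 via completeness: Σ_{m} conj(Y_{6,m}) at Ω₁ times Y_{6,m} at Ω₂ —
  term(m=-6) = (0.020053, 0.003662)   from Y*(Ω₁)=(0.370821, -0.017797), Y(Ω₂)=(0.053481, 0.012442)
  term(m=-5) = (0.027861, 0.071182)   from Y*(Ω₁)=(0.389215, -0.015563), Y(Ω₂)=(0.064168, 0.185453)
  term(m=-4) = (0.005318, -0.007082)   from Y*(Ω₁)=(-0.022634, 0.000724), Y(Ω₂)=(-0.244694, 0.305087)
  term(m=-3) = (0.144157, 0.013055)   from Y*(Ω₁)=(-0.343489, 0.008238), Y(Ω₂)=(-0.418532, -0.048045)
  term(m=-2) = (0.002893, 0.005790)   from Y*(Ω₁)=(-0.083385, 0.001333), Y(Ω₂)=(-0.033579, -0.069976)
  term(m=-1) = (-0.056890, 0.092024)   from Y*(Ω₁)=(0.309971, -0.002478), Y(Ω₂)=(-0.185895, 0.295392)
  term(m=+0) = (-0.020623, 0.000000)   from Y*(Ω₁)=(0.110361, -0.000000), Y(Ω₂)=(-0.186868, 0.000000)
  term(m=+1) = (-0.056890, -0.092024)   from Y*(Ω₁)=(-0.309971, -0.002478), Y(Ω₂)=(0.185895, 0.295392)
  term(m=+2) = (0.002893, -0.005790)   from Y*(Ω₁)=(-0.083385, -0.001333), Y(Ω₂)=(-0.033579, 0.069976)
  term(m=+3) = (0.144157, -0.013055)   from Y*(Ω₁)=(0.343489, 0.008238), Y(Ω₂)=(0.418532, -0.048045)
  term(m=+4) = (0.005318, 0.007082)   from Y*(Ω₁)=(-0.022634, -0.000724), Y(Ω₂)=(-0.244694, -0.305087)
  term(m=+5) = (0.027861, -0.071182)   from Y*(Ω₁)=(-0.389215, -0.015563), Y(Ω₂)=(-0.064168, 0.185453)
  term(m=+6) = (0.020053, -0.003662)   from Y*(Ω₁)=(0.370821, 0.017797), Y(Ω₂)=(0.053481, -0.012442)
Total Σ_m = (0.266162, -0.000000). Multiply by 0.966644: (0.257283, -0.000000). P_6(cos γ) = 0.257283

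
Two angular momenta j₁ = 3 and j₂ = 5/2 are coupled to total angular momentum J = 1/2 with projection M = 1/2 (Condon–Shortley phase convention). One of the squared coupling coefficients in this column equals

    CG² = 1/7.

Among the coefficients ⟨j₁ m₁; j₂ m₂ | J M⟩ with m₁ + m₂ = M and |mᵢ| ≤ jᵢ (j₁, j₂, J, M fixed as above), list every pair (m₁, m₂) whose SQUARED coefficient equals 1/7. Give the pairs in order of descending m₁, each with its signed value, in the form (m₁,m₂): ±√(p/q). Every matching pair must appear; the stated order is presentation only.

(0,1/2): −√(1/7)

Admissible pairs with m₁+m₂ = M = 1/2: (-2,5/2), (-1,3/2), (0,1/2), (1,-1/2), (2,-3/2), (3,-5/2)
  (m₁,m₂)=(3,-5/2): CG² = 2/7, CG = +√(2/7)
  (m₁,m₂)=(2,-3/2): CG² = 5/21, CG = −√(5/21)
  (m₁,m₂)=(1,-1/2): CG² = 4/21, CG = +√(4/21)
  (m₁,m₂)=(0,1/2): CG² = 1/7, CG = −√(1/7)   ← matches the target
  (m₁,m₂)=(-1,3/2): CG² = 2/21, CG = +√(2/21)
  (m₁,m₂)=(-2,5/2): CG² = 1/21, CG = −√(1/21)
Pairs with CG² = 1/7: (0,1/2): −√(1/7)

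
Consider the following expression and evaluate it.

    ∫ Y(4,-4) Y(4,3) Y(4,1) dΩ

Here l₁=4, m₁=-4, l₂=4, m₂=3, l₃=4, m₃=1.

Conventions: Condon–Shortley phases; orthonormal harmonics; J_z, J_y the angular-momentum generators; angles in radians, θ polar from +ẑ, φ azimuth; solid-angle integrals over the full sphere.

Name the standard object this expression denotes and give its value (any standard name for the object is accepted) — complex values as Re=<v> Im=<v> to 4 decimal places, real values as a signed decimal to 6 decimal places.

Gaunt coefficient, -0.168431

This is a Gaunt coefficient — the integral of a triple product of spherical harmonics over the sphere.
m-sum 0 ✓  L=12 even ✓  0≤4≤8 ✓
Π(2lᵢ+1) = 9×9×9 = 729
triangle coeff Δ(4,4,4) = 1/450450
Σ_t [0,4]: t=0:+1/13824 t=1:−1/216 t=2:+1/64 t=3:−1/216 t=4:+1/13824 = 5/768
(3j)²=18/1001 [(4 4 4; 0 0 0)], sign=+1
Σ_t [4,4]: t=4:+1/3456 = 1/3456
(3j)²=35/1287 [(4 4 4; -4 3 1)], sign=-1
⇒ 4πI² = 7290/20449
I = (-1)√(7290/20449/(4π)) = -0.16843130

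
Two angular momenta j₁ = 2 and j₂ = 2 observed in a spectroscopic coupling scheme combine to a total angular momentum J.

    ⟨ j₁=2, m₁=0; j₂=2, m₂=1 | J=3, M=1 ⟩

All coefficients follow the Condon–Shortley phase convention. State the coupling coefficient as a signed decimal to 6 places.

√[7·1!3!3!/8! · 2!2!3!1!4!2!] = √(36/5)
  +(−1)^0/∏(0,1,2,3,1,0)! = 1/12  (running 1/12)
  +(−1)^1/∏(1,0,1,2,2,1)! = -1/4  (running -1/6)
⟨..|..⟩ = √(36/5)·(-1/6) = -0.447214

−√(1/5) ≈ -0.447214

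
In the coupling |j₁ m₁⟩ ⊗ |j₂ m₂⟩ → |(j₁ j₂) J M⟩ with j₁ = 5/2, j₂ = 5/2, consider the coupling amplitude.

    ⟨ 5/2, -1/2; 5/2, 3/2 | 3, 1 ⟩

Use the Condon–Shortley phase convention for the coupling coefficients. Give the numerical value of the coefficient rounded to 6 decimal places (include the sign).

+0.182574  (= +√(1/30))

triangle: 2!·3!·3!/9! = 72/362880
(j±m)!: 2!·3!·4!·1!·4!·2! = 13824
prefactor² = (2J+1)·Δ·N² = 96/5
  k=1: −1/(1!·1!·2!·3!·1!·0!) = -1/12
  k=2: +1/(2!·0!·1!·2!·2!·1!) = 1/8
Σ = 1/24  ⇒  CG² = 96/5·(1/24)² = 1/30
CG = +√(1/30) = +0.182574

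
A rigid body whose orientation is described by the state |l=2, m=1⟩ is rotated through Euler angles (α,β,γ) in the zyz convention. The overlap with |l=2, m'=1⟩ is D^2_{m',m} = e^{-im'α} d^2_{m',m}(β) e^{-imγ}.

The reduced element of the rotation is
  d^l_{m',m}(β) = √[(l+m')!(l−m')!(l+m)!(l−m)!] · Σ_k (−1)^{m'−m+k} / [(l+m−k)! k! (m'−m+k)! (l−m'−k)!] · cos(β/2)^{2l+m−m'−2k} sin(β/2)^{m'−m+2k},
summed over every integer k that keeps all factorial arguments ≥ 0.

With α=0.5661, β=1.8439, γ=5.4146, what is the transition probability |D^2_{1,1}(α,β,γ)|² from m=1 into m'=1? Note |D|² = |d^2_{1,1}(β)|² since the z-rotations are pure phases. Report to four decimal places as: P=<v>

P=0.3160

First d^2_{1,1}(β=1.8439), then the phase factors e^{-i(1)α} and e^{-i(1)γ}:
c=cos(1.843900/2)=0.604268, s=sin(1.843900/2)=0.796781; N=√[6·1·6·1]=6.000000
The bounds max(0,m−m')=0 and min(l+m,l−m')=1 give 2 terms
  k=0: (−1)^0·6.0000/(6)·0.6043^4·0.7968^0 = +0.133327
  k=1: (−1)^1·6.0000/(2)·0.6043^2·0.7968^2 = -0.695438
d^2_{1,1}(1.8439) = +0.133327 -0.695438 = -0.562111
|D^2_{1,1}|² = |d^2_{1,1}(β)|² = (-0.562111)² = 0.315969 (the z-rotation phases have unit modulus)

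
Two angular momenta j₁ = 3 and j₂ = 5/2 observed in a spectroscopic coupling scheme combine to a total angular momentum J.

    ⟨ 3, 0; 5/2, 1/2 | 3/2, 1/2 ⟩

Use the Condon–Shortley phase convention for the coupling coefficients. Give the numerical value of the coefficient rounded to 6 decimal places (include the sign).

triangle: 4!·2!·1!/8! = 48/40320
(j±m)!: 3!·3!·3!·2!·2!·1! = 864
prefactor² = (2J+1)·Δ·N² = 144/35
  k=2: +1/(2!·2!·1!·1!·1!·0!) = 1/4
  k=3: −1/(3!·1!·0!·0!·2!·1!) = -1/12
Σ = 1/6  ⇒  CG² = 144/35·(1/6)² = 4/35
CG = +√(4/35) = +0.338062

+0.338062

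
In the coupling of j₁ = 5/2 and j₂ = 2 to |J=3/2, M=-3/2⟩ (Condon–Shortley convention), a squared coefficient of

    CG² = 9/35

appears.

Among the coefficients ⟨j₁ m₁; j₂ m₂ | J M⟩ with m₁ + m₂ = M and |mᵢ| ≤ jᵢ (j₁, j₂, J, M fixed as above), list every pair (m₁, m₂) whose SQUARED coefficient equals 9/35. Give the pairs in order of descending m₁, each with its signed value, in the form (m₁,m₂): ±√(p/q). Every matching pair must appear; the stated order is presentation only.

Admissible pairs with m₁+m₂ = M = -3/2: (-5/2,1), (-3/2,0), (-1/2,-1), (1/2,-2)
  (m₁,m₂)=(1/2,-2): CG² = 4/35, CG = +√(4/35)
  (m₁,m₂)=(-1/2,-1): CG² = 9/35, CG = −√(9/35)   ← matches the target
  (m₁,m₂)=(-3/2,0): CG² = 12/35, CG = +√(12/35)
  (m₁,m₂)=(-5/2,1): CG² = 2/7, CG = −√(2/7)
Pairs with CG² = 9/35: (-1/2,-1): −√(9/35)

(-1/2,-1): −√(9/35)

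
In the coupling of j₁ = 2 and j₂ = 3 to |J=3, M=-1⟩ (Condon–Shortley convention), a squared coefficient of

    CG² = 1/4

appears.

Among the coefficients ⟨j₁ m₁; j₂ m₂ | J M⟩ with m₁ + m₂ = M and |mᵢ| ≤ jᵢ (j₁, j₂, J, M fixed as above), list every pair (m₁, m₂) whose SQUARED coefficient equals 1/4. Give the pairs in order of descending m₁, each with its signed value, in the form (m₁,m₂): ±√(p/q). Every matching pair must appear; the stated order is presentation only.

Admissible pairs with m₁+m₂ = M = -1: (-2,1), (-1,0), (0,-1), (1,-2), (2,-3)
  (m₁,m₂)=(2,-3): CG² = 1/6, CG = +√(1/6)
  (m₁,m₂)=(1,-2): CG² = 1/4, CG = +√(1/4)   ← matches the target
  (m₁,m₂)=(0,-1): CG² = 3/20, CG = −√(3/20)
  (m₁,m₂)=(-1,0): CG² = 1/30, CG = −√(1/30)
  (m₁,m₂)=(-2,1): CG² = 2/5, CG = +√(2/5)
Pairs with CG² = 1/4: (1,-2): +√(1/4)

(1,-2): +√(1/4)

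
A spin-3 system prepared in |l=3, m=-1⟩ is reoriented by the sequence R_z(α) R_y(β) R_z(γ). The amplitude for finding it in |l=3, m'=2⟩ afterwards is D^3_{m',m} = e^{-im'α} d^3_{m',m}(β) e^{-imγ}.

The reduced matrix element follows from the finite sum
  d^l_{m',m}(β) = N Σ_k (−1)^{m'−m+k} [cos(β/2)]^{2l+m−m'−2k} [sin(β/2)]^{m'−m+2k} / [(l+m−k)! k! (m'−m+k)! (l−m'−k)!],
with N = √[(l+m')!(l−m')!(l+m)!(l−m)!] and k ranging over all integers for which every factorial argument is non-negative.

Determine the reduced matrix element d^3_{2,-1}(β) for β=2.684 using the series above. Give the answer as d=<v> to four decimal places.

d=0.5603

d^3_{2,-1}(β=2.6840) via the finite sum:
c=cos(2.684000/2)=0.226805, s=sin(2.684000/2)=0.973940; N=√[120·1·2·24]=75.894664
k: max(0,(-1)−(2))=0 … min(3+(-1),3−(2))=1
  k=0: (−1)^3·75.8947/(12)·0.2268^3·0.9739^3 = -0.068169
  k=1: (−1)^4·75.8947/(24)·0.2268^1·0.9739^5 = +0.628513
d^3_{2,-1}(2.6840) = -0.068169 +0.628513 = +0.560344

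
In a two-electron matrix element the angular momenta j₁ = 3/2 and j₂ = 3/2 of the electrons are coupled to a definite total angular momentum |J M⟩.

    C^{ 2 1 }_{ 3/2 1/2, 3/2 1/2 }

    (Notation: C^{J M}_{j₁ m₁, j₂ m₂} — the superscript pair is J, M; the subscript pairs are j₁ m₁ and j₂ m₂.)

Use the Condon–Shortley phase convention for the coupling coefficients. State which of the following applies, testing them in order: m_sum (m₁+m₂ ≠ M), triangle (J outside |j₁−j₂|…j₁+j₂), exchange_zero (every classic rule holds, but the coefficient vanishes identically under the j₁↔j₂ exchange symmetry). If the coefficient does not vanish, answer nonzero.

exchange_zero

m-sum: m₁+m₂ = 1/2+1/2 = 1, M = 1  ✓
triangle: |j₁−j₂| = 0 ≤ J = 2 ≤ j₁+j₂ = 3  ✓
exchange: j₁=j₂ and m₁=m₂, and (−1)^(j₁+j₂−J) = (−1)^1 = −1 forces ⟨j₁m₁;j₂m₂|JM⟩ = −⟨j₂m₂;j₁m₁|JM⟩ = −⟨j₁m₁;j₂m₂|JM⟩ ⇒ the coefficient vanishes identically
Racah sum check: Σ_k collapses to 0 ⇒ CG = 0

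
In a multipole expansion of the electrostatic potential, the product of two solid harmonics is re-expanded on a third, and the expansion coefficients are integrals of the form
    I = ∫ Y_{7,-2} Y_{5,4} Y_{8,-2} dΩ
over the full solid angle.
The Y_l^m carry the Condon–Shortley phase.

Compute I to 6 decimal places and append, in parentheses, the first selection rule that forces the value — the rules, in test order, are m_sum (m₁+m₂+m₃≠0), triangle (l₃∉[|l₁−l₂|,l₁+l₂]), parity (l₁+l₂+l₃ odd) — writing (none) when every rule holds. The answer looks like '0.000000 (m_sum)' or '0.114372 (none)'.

Checks pass: Σm=0; 20 even; l₃=8∈[2,12].
(2·7+1)(2·5+1)(2·8+1) = 2805
Δ: 4! 10! 6! / 21! → 1/814773960
sum: t=0:+1/87091200 t=1:−1/4976640 t=2:+1/2073600 t=3:−1/4976640 t=4:+1/87091200 = 1/9676800
3j²(7 5 8; 0 0 0) = Δ·Π!·Σ² = 360/46189  (sign +1)
sum: t=3:−1/74649600 t=4:+1/41472000 = 1/93312000
3j²(7 5 8; -2 4 -2) = Δ·Π!·Σ² = 1344/230945  (sign +1)
combine: 4πI² = 2805·360/46189·1344/230945 = 1451520/11408683
take √, sign +1: I = 0.10062105
No selection rule forces the value: the integral is nonzero (none).

0.100621 (none)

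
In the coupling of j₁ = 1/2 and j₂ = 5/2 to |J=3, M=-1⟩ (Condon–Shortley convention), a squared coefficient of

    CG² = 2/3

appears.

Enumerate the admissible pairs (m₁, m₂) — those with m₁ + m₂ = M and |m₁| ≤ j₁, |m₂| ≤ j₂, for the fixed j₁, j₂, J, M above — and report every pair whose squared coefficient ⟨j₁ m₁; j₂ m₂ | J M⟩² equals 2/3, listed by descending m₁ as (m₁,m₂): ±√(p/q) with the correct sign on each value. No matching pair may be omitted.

(-1/2,-1/2): +√(2/3)

Admissible pairs with m₁+m₂ = M = -1: (-1/2,-1/2), (1/2,-3/2)
  (m₁,m₂)=(1/2,-3/2): CG² = 1/3, CG = +√(1/3)
  (m₁,m₂)=(-1/2,-1/2): CG² = 2/3, CG = +√(2/3)   ← matches the target
Pairs with CG² = 2/3: (-1/2,-1/2): +√(2/3)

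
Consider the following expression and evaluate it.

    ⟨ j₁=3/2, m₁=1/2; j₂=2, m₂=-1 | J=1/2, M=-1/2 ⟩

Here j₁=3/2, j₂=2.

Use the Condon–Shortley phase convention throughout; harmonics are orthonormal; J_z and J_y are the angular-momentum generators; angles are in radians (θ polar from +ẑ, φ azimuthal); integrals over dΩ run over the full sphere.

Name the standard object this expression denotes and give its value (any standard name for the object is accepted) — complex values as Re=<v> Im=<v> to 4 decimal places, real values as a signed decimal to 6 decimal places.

This is a Clebsch–Gordan (vector-coupling) coefficient.
triangle: 3!·0!·1!/5! = 6/120
(j±m)!: 2!·1!·1!·3!·0!·1! = 12
prefactor² = (2J+1)·Δ·N² = 6/5
  k=1: −1/(1!·2!·0!·0!·0!·1!) = -1/2
Σ = -1/2  ⇒  CG² = 6/5·(-1/2)² = 3/10
CG = −√(3/10) = -0.547723

Clebsch–Gordan coefficient, −√(3/10) ≈ -0.547723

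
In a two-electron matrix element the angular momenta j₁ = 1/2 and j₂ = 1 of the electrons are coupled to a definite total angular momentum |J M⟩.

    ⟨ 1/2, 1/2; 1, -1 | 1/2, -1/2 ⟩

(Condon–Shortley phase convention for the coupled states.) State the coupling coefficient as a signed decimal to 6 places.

+0.816497

triangle: 1!*0!*1!/3! = 1/6
(j±m)!: 1!*0!*0!*2!*0!*1! = 2
prefactor² = (2J+1)*Δ*N² = 2/3
  k=0: +1/(0!*1!*0!*0!*0!*1!) = 1
Σ = 1  ⇒  CG² = 2/3*1² = 2/3
CG = +√(2/3) = +0.816497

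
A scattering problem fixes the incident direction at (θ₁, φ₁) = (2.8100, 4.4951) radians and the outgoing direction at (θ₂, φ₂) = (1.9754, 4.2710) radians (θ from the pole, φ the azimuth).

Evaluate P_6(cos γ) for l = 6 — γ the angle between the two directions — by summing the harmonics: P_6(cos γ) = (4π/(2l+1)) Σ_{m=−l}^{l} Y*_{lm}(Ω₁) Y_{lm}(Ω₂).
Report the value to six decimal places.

-0.008758

Addition theorem: P_6(cos γ) = (4π/13) Σ_m Y*_{lm}(Ω₁) Y_{lm}(Ω₂), m = −6…6:
  [-6]  conj(Y_{6,-6})(Ω₁) = -0.00015 + 0.00055j ; Y_{6,-6}(Ω₂) = 0.25676 - 0.13803j ; Δ = 0.00004 + 0.00016j
  [-5]  conj(Y_{6,-5})(Ω₁) = 0.00512 + 0.00269j ; Y_{6,-5}(Ω₂) = 0.34784 + 0.25691j ; Δ = 0.00109 + 0.00225j
  [-4]  conj(Y_{6,-4})(Ω₁) = 0.02285 - 0.02704j ; Y_{6,-4}(Ω₂) = -0.03474 + 0.17612j ; Δ = 0.00397 + 0.00496j
  [-3]  conj(Y_{6,-3})(Ω₁) = -0.08811 - 0.11545j ; Y_{6,-3}(Ω₂) = 0.25022 - 0.06299j ; Δ = -0.02932 - 0.02334j
  [-2]  conj(Y_{6,-2})(Ω₁) = -0.35328 + 0.16398j ; Y_{6,-2}(Ω₂) = 0.17423 + 0.21195j ; Δ = -0.09631 - 0.04631j
  [-1]  conj(Y_{6,-1})(Ω₁) = 0.12454 + 0.56408j ; Y_{6,-1}(Ω₂) = 0.07283 - 0.15414j ; Δ = 0.09602 + 0.02189j
  [+0]  conj(Y_{6,0})(Ω₁) = 0.13768 + 0.00000j ; Y_{6,0}(Ω₂) = 0.29029 + 0.00000j ; Δ = 0.03997 + 0.00000j
  [+1]  conj(Y_{6,1})(Ω₁) = -0.12454 + 0.56408j ; Y_{6,1}(Ω₂) = -0.07283 - 0.15414j ; Δ = 0.09602 - 0.02189j
  [+2]  conj(Y_{6,2})(Ω₁) = -0.35328 - 0.16398j ; Y_{6,2}(Ω₂) = 0.17423 - 0.21195j ; Δ = -0.09631 + 0.04631j
  [+3]  conj(Y_{6,3})(Ω₁) = 0.08811 - 0.11545j ; Y_{6,3}(Ω₂) = -0.25022 - 0.06299j ; Δ = -0.02932 + 0.02334j
  [+4]  conj(Y_{6,4})(Ω₁) = 0.02285 + 0.02704j ; Y_{6,4}(Ω₂) = -0.03474 - 0.17612j ; Δ = 0.00397 - 0.00496j
  [+5]  conj(Y_{6,5})(Ω₁) = -0.00512 + 0.00269j ; Y_{6,5}(Ω₂) = -0.34784 + 0.25691j ; Δ = 0.00109 - 0.00225j
  [+6]  conj(Y_{6,6})(Ω₁) = -0.00015 - 0.00055j ; Y_{6,6}(Ω₂) = 0.25676 + 0.13803j ; Δ = 0.00004 - 0.00016j
Σ over m = -0.00906 + 0.00000j; ×(4π/13) → -0.00876 + 0.00000j. Real part: -0.008758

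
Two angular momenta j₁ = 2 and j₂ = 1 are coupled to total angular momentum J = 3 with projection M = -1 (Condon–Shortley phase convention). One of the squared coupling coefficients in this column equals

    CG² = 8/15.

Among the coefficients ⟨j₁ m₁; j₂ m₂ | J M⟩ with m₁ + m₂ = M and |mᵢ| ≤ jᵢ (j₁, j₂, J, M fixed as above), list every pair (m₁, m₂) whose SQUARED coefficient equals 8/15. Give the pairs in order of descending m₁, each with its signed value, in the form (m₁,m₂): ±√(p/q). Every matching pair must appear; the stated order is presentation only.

Admissible pairs with m₁+m₂ = M = -1: (-2,1), (-1,0), (0,-1)
  (m₁,m₂)=(0,-1): CG² = 2/5, CG = +√(2/5)
  (m₁,m₂)=(-1,0): CG² = 8/15, CG = +√(8/15)   ← matches the target
  (m₁,m₂)=(-2,1): CG² = 1/15, CG = +√(1/15)
Pairs with CG² = 8/15: (-1,0): +√(8/15)

(-1,0): +√(8/15)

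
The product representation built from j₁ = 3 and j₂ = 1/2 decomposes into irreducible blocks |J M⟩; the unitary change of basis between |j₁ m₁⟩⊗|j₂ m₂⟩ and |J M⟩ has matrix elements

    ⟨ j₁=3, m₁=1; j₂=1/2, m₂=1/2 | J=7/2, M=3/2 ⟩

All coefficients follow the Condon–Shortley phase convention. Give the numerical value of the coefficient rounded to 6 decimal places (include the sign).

+0.845154  (= +√(5/7))

j₁+j₂−J=0  J+j₁−j₂=6  J−j₁+j₂=1  j₁+j₂+J+1=8
(j₁±m₁, j₂±m₂, J±M) = (4,2,1,0,5,2)
P² = 11520/7
sum k=0..0:
  [0] +1/48 = 1/48
S = 1/48
C² = P²·S² = 5/7 ; C = +0.845154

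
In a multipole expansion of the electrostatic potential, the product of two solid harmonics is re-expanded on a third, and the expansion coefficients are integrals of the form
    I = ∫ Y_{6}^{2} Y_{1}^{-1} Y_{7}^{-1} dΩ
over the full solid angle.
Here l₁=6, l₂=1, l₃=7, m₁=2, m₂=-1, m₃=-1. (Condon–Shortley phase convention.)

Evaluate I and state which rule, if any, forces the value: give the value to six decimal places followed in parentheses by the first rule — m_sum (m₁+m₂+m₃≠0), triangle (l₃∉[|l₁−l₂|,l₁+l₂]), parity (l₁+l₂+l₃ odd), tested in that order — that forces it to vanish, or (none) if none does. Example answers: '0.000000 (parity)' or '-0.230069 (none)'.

Checks pass: Σm=0; 14 even; l₃=7∈[5,7].
(2·6+1)(2·1+1)(2·7+1) = 585
Δ: 0! 12! 2! / 15! → 1/1365
sum: t=0:+1/518400 = 1/518400
3j²(6 1 7; 0 0 0) = Δ·Π!·Σ² = 7/195  (sign -1)
sum: t=0:+1/1935360 = 1/1935360
3j²(6 1 7; 2 -1 -1) = Δ·Π!·Σ² = 1/91  (sign +1)
combine: 4πI² = 585·7/195·1/91 = 3/13
take √, sign -1: I = -0.13551395
No selection rule forces the value: the integral is nonzero (none).

-0.135514 (none)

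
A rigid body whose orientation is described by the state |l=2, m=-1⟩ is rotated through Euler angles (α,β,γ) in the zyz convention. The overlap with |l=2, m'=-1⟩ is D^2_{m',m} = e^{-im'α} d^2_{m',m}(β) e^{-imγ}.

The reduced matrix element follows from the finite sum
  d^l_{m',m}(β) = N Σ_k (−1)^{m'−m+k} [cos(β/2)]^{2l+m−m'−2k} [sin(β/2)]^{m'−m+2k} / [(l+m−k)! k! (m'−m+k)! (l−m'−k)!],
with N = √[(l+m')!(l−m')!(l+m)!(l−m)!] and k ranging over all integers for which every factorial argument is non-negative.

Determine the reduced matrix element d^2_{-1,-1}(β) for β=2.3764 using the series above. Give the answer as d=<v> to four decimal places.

d=-0.3404

d^2_{-1,-1}(β=2.3764) via the finite sum:
c=cos(2.376400/2)=0.373330, s=sin(2.376400/2)=0.927698; N=√[1·6·1·6]=6.000000
k∈{0,1} keeps every argument non-negative
  k=0: (−1)^0·6.0000/(6)·0.3733^4·0.9277^0 = +0.019426
  k=1: (−1)^1·6.0000/(2)·0.3733^2·0.9277^2 = -0.359850
d^2_{-1,-1}(2.3764) = +0.019426 -0.359850 = -0.340424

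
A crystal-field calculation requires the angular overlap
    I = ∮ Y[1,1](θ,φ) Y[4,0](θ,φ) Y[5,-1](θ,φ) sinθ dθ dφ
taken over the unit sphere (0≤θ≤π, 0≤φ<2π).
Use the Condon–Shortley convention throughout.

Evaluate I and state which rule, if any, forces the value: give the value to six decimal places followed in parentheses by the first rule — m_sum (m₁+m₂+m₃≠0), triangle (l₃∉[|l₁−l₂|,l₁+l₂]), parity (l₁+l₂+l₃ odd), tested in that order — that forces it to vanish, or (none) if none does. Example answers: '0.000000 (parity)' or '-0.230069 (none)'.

-0.190188 (none)

m-sum 0 ✓  L=10 even ✓  3≤5≤5 ✓
Π(2lᵢ+1) = 3×9×11 = 297
triangle coeff Δ(1,4,5) = 1/495
Σ_t [0,0]: t=0:+1/576 = 1/576
(3j)²=5/99 [(1 4 5; 0 0 0)], sign=-1
Σ_t [0,0]: t=0:+1/1152 = 1/1152
(3j)²=1/33 [(1 4 5; 1 0 -1)], sign=+1
⇒ 4πI² = 5/11
I = (-1)√(5/11/(4π)) = -0.19018827
No selection rule forces the value: the integral is nonzero (none).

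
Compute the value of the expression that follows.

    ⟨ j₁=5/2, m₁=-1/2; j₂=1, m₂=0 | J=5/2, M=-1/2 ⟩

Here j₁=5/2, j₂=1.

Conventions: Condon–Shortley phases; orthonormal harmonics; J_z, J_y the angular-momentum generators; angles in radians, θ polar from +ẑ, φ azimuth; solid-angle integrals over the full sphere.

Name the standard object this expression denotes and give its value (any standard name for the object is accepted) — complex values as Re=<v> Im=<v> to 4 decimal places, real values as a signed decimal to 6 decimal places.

Clebsch–Gordan coefficient, −√(1/35) ≈ -0.169031

This is a Clebsch–Gordan (vector-coupling) coefficient.
j₁+j₂−J=1  J+j₁−j₂=4  J−j₁+j₂=1  j₁+j₂+J+1=7
(j₁±m₁, j₂±m₂, J±M) = (2,3,1,1,2,3)
P² = 144/35
sum k=0..1:
  [0] +1/6 = 1/6
  [1] −1/4 = -1/4
S = -1/12
C² = P²·S² = 1/35 ; C = -0.169031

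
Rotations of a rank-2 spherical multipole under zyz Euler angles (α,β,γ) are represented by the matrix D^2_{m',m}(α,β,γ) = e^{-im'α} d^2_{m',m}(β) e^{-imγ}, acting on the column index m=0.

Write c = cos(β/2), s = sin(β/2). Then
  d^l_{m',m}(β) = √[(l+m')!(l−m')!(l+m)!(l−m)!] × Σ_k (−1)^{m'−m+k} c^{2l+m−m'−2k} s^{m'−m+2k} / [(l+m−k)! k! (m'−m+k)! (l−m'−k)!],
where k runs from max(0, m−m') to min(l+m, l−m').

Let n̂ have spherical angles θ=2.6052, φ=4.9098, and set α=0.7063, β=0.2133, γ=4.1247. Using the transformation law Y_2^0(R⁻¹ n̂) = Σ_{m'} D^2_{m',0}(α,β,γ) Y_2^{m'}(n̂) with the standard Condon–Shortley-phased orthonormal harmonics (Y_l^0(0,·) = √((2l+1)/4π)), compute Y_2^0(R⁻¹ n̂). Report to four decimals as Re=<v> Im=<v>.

Need the full column D^2_{m',0} for m'=−2..2 at α=0.7063, β=0.2133, γ=4.1247.
cos(β/2)=0.994318, sin(β/2)=0.106448
d^2_{-2,0}: single k=2 term ⇒ +0.027441;  D = +0.004323+0.027098i
d^2_{-1,0}: k∈[1..2] ⇒ +0.256324 -0.002938 = +0.253386;  D = +0.192768+0.164454i
d^2_{0,0}: k∈[0..2] ⇒ +0.977466 -0.044811 +0.000128 = +0.932783;  D = +0.932783+0.000000i
d^2_{1,0}: k∈[0..1] ⇒ -0.256324 +0.002938 = -0.253386;  D = -0.192768+0.164454i
d^2_{2,0}: single k=0 term ⇒ +0.027441;  D = +0.004323-0.027098i
Y_2^{m'}(θ=2.6052,φ=4.9098) and Σ D·Y over m':
  (+0.0043+0.0271i)·(-0.0931+0.0388i)  (+0.1928+0.1645i)·(-0.0666-0.3328i)  (+0.9328+0.0000i)·(+0.3837+0.0000i)  (-0.1928+0.1645i)·(+0.0666-0.3328i)  (+0.0043-0.0271i)·(-0.0931-0.0388i)
Y_2^0(R⁻¹ n̂) = +0.438770-0.000000i

Re=0.4388 Im=0.0000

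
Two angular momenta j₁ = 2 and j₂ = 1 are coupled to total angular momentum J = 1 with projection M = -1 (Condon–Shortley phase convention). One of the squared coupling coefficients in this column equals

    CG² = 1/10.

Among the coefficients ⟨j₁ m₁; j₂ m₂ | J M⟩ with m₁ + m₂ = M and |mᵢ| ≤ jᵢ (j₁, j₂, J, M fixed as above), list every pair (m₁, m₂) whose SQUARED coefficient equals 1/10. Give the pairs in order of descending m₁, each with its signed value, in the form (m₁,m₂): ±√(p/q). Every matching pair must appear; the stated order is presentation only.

Admissible pairs with m₁+m₂ = M = -1: (-2,1), (-1,0), (0,-1)
  (m₁,m₂)=(0,-1): CG² = 1/10, CG = +√(1/10)   ← matches the target
  (m₁,m₂)=(-1,0): CG² = 3/10, CG = −√(3/10)
  (m₁,m₂)=(-2,1): CG² = 3/5, CG = +√(3/5)
Pairs with CG² = 1/10: (0,-1): +√(1/10)

(0,-1): +√(1/10)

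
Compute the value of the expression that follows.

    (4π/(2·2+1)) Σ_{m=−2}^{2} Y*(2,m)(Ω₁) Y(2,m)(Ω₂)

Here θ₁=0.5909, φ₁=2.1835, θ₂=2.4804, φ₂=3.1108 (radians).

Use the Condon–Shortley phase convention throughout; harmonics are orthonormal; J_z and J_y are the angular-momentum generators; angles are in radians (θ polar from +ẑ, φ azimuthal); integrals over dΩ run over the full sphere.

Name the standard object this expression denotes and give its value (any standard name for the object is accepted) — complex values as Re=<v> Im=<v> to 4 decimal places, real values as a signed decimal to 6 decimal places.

This sum is the spherical-harmonic addition theorem: it equals the Legendre polynomial P_l(cos γ) of the angle γ between the two directions.
Expand P_2 via completeness: Σ_{m} conj(Y_{2,m}) at Ω₁ times Y_{2,m} at Ω₂ —
  term(m=-2) = -0.004889-0.016763i   from Y*(Ω₁)=-0.040590-0.112808i, Y(Ω₂)=+0.145376+0.008964i
  term(m=-1) = -0.080293+0.107058i   from Y*(Ω₁)=-0.205543+0.292400i, Y(Ω₂)=+0.374240+0.011527i
  term(m=+0) = +0.092374+0.000000i   from Y*(Ω₁)=+0.337119-0.000000i, Y(Ω₂)=+0.274011+0.000000i
  term(m=+1) = -0.080293-0.107058i   from Y*(Ω₁)=+0.205543+0.292400i, Y(Ω₂)=-0.374240+0.011527i
  term(m=+2) = -0.004889+0.016763i   from Y*(Ω₁)=-0.040590+0.112808i, Y(Ω₂)=+0.145376-0.008964i
Total Σ_m = -0.077991+0.000000i. Multiply by 2.513274: -0.196012+0.000000i. P_2(cos γ) = -0.196012

Legendre polynomial (addition theorem), -0.196012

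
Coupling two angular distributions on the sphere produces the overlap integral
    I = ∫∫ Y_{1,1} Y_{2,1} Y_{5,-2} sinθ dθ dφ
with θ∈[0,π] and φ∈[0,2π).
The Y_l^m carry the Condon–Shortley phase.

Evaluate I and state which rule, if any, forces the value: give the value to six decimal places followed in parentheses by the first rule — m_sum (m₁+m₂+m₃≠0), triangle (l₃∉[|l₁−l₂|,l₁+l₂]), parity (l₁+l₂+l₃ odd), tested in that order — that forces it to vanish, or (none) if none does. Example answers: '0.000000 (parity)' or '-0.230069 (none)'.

|1−2|≤5≤1+2 violated ⇒ I = 0

0.000000 (triangle)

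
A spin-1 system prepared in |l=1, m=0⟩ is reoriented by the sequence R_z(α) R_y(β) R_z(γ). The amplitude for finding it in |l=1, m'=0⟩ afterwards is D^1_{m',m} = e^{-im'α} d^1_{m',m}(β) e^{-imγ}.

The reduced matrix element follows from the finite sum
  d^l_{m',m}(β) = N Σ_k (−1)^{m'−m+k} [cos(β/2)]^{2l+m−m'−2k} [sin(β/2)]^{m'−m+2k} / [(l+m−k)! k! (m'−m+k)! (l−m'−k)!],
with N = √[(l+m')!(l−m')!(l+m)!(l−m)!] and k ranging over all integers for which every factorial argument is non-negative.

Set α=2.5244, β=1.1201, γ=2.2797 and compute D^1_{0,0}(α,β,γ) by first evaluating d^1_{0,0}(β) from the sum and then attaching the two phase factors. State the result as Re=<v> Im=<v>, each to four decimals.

Split into d^1_{0,0}(β=1.1201) × two z-phases.
c=cos(1.120100/2)=0.847229, s=sin(1.120100/2)=0.531229; N=√[1·1·1·1]=1.000000
The bounds max(0,m−m')=0 and min(l+m,l−m')=1 give 2 terms
  k=0: (−1)^0·1.0000/(1)·0.8472^2·0.5312^0 = +0.717796
  k=1: (−1)^1·1.0000/(1)·0.8472^0·0.5312^2 = -0.282204
d^1_{0,0}(1.1201) = +0.717796 -0.282204 = +0.435592
D = (+1.000000+0.000000i)·(+0.435592)·(+1.000000+0.000000i) = +0.435592+0.000000i

Re=0.4356 Im=0.0000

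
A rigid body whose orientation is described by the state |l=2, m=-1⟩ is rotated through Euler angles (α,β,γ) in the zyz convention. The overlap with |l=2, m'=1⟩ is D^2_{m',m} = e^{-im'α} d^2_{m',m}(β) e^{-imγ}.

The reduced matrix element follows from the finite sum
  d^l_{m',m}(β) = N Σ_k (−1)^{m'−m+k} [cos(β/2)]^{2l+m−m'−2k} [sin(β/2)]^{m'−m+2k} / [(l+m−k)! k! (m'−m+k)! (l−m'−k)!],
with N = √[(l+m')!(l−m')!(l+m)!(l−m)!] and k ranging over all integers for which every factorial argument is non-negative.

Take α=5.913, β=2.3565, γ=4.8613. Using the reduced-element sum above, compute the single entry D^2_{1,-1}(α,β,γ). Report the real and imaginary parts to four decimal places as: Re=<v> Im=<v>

Re=-0.1756 Im=0.3073

D^2_{1,-1}(5.9130,2.3565,4.8613) = e^{-i·1·5.9130}·d^2_{1,-1}(2.3565)·e^{-i·-1·4.8613}. Compute d first:
With c≡cos(β/2)=0.382542 and s≡sin(β/2)=0.923938, N=[6·1·1·6]^{1/2}=6.000000
Admissible k: 0..1 (factorial args all ≥0)
  k=0: (−1)^2·6.0000/(2)·0.3825^2·0.9239^2 = +0.374771
  k=1: (−1)^3·6.0000/(6)·0.3825^0·0.9239^4 = -0.728738
d^2_{1,-1}(2.3565) = +0.374771 -0.728738 = -0.353967
Phases: e^{-i·(1)·5.9130}=+0.932260+0.361788i, e^{-i·(-1)·4.8613}=+0.148361-0.988933i ⇒ D=-0.175601+0.307338i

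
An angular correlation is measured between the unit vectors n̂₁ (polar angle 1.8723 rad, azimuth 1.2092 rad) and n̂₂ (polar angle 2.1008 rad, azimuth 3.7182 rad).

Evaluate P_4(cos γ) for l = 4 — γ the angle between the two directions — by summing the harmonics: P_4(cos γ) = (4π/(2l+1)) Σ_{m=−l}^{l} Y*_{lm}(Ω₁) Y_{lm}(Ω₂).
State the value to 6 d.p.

Term-by-term m-sum for l=4 (normalisation 4π/9 = 1.396263):
  m=-4: (0.04566 - 0.36508j) × (-0.16457 - 0.18182j) = -0.07389 + 0.05178j  (running Σ = -0.07389 + 0.05178j)
  m=-3: (0.28615 + 0.15117j) × (-0.06436 - 0.40130j) = 0.04225 - 0.12456j  (running Σ = -0.03165 - 0.07278j)
  m=-2: (0.08752 - 0.07726j) × (0.07968 - 0.17959j) = -0.00690 - 0.02187j  (running Σ = -0.03855 - 0.09465j)
  m=-1: (0.11308 + 0.29897j) × (-0.20949 + 0.13624j) = -0.06442 - 0.04723j  (running Σ = -0.10297 - 0.14188j)
  m=0: (0.06629 + 0.00000j) × (-0.25188 + 0.00000j) = -0.01670 + 0.00000j  (running Σ = -0.11967 - 0.14188j)
  m=1: (-0.11308 + 0.29897j) × (0.20949 + 0.13624j) = -0.06442 + 0.04723j  (running Σ = -0.18409 - 0.09465j)
  m=2: (0.08752 + 0.07726j) × (0.07968 + 0.17959j) = -0.00690 + 0.02187j  (running Σ = -0.19099 - 0.07278j)
  m=3: (-0.28615 + 0.15117j) × (0.06436 - 0.40130j) = 0.04225 + 0.12456j  (running Σ = -0.14874 + 0.05178j)
  m=4: (0.04566 + 0.36508j) × (-0.16457 + 0.18182j) = -0.07389 - 0.05178j  (running Σ = -0.22264 - 0.00000j)
Σ over m = -0.22264 - 0.00000j; ×(4π/9) → -0.31086 - 0.00000j. Real part: -0.310863

-0.310863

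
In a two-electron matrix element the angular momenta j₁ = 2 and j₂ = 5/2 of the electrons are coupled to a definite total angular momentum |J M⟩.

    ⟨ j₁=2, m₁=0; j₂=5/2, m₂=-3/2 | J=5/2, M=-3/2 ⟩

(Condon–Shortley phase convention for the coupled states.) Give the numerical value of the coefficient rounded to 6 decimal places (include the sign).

-0.119523  (= −√(1/70))

√[6·2!2!3!/8! · 2!2!1!4!1!4!] = √(288/35)
  +(−1)^0/∏(0,2,2,1,0,2)! = 1/8  (running 1/8)
  +(−1)^1/∏(1,1,1,0,1,3)! = -1/6  (running -1/24)
⟨..|..⟩ = √(288/35)·(-1/24) = -0.119523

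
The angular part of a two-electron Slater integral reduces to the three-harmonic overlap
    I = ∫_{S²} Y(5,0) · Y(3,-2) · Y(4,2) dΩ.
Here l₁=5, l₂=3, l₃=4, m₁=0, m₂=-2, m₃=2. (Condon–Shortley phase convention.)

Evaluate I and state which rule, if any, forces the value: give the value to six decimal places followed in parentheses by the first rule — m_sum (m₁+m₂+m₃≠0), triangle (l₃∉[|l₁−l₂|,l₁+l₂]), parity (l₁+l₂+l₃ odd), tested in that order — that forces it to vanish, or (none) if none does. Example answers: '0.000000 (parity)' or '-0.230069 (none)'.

-0.171327 (none)

m-sum 0 ✓  L=12 even ✓  2≤4≤8 ✓
Π(2lᵢ+1) = 11×7×9 = 693
triangle coeff Δ(5,3,4) = 1/180180
Σ_t [1,3]: t=1:−1/576 t=2:+1/144 t=3:−1/576 = 1/288
(3j)²=20/1001 [(5 3 4; 0 0 0)], sign=+1
Σ_t [0,1]: t=0:+1/2880 t=1:−1/576 = -1/720
(3j)²=80/3003 [(5 3 4; 0 -2 2)], sign=-1
⇒ 4πI² = 4800/13013
I = (-1)√(4800/13013/(4π)) = -0.17132746
No selection rule forces the value: the integral is nonzero (none).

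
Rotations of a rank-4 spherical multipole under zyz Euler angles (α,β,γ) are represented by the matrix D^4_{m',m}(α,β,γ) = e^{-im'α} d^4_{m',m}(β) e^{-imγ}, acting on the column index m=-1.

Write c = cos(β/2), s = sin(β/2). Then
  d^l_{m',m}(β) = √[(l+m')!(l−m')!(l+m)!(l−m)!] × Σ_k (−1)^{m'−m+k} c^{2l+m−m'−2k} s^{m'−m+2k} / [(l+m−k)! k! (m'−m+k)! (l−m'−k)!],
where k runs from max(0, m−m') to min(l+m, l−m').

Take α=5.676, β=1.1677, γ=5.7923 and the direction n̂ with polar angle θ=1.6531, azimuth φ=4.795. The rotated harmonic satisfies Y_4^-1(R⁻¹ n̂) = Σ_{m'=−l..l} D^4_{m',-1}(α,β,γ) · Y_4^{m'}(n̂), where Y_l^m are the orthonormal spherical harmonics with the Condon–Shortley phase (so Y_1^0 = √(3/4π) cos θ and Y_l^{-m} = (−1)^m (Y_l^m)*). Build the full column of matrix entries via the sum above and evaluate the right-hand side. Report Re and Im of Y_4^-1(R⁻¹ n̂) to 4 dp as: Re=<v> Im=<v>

Re=-0.1477 Im=-0.1196

Need the full column D^4_{m',-1} for m'=−4..4 at α=5.6760, β=1.1677, γ=5.7923.
cos(β/2)=0.834347, sin(β/2)=0.551240
d^4_{-4,-1}: single k=3 term ⇒ +0.506815;  D = -0.494381-0.111574i
d^4_{-3,-1}: k∈[2..3] ⇒ +0.813638 -0.591928 = +0.221710;  D = -0.149765-0.163480i
d^4_{-2,-1}: k∈[1..3] ⇒ +0.658268 -1.436685 +0.418080 = -0.360337;  D = +0.048305+0.357085i
d^4_{-1,-1}: k∈[0..3] ⇒ +0.234840 -1.537631 +1.342366 -0.195316 = -0.155741;  D = -0.070911+0.138661i
d^4_{0,-1}: k∈[0..3] ⇒ -0.693875 +1.817278 -0.793250 +0.057710 = +0.387862;  D = +0.342062-0.182841i
d^4_{1,-1}: k∈[0..3] ⇒ +1.025087 -1.342366 +0.292974 -0.008526 = -0.032830;  D = -0.032608-0.003810i
d^4_{2,-1}: k∈[0..2] ⇒ -0.957790 +0.627119 -0.054748 = -0.385418;  D = -0.288872-0.255147i
d^4_{3,-1}: k∈[0..1] ⇒ +0.591928 -0.155028 = +0.436900;  D = +0.103906+0.424365i
d^4_{4,-1}: single k=0 term ⇒ -0.221227;  D = +0.079392-0.206490i
Y_4^{m'}(θ=1.6531,φ=4.795) and Σ D·Y over m':
  (-0.4944-0.1116i)·(+0.4130-0.1417i)  (-0.1498-0.1635i)·(+0.0250+0.0987i)  (+0.0483+0.3571i)·(+0.3122-0.0521i)  (-0.0709+0.1387i)·(+0.0094+0.1141i)  (+0.3421-0.1828i)·(+0.2961+0.0000i)  (-0.0326-0.0038i)·(-0.0094+0.1141i)  (-0.2889-0.2551i)·(+0.3122+0.0521i)  (+0.1039+0.4244i)·(-0.0250+0.0987i)  (+0.0794-0.2065i)·(+0.4130+0.1417i)
Y_4^-1(R⁻¹ n̂) = -0.147730-0.119609i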